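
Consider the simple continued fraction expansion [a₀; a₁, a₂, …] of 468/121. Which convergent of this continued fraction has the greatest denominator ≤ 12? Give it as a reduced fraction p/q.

31/8

List convergents until the denominator exceeds the bound:
a_0 = 3: 3/1  (≤ bound)
a_1 = 1: 4/1  (≤ bound)
a_2 = 6: 27/7  (≤ bound)
a_3 = 1: 31/8  (≤ bound)
a_4 = 1: 58/15  (> 12, stop)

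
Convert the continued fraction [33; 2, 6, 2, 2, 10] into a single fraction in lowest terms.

24027/718

a_0 = 33: 33/1
a_1 = 2: 67/2
a_2 = 6: 435/13
a_3 = 2: 937/28
a_4 = 2: 2309/69
a_5 = 10: 24027/718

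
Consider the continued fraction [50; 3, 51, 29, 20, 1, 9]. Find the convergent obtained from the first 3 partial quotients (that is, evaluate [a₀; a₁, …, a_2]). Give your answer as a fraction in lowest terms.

7751/154

a_0 = 50: 50/1
a_1 = 3: 151/3
a_2 = 51: 7751/154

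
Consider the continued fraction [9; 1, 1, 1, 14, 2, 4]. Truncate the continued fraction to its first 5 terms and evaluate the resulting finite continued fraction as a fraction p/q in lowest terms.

Collapse the nested fraction from the inside out:
Start with 14.
1 + 1/(14/1) = 1 + 1/14 = 15/14
1 + 1/(15/14) = 1 + 14/15 = 29/15
1 + 1/(29/15) = 1 + 15/29 = 44/29
9 + 1/(44/29) = 9 + 29/44 = 425/44

425/44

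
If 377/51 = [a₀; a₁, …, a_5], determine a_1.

Run the Euclidean algorithm, recording each quotient:
⌊377/51⌋ = 7, remainder 20
⌊51/20⌋ = 2, remainder 11

2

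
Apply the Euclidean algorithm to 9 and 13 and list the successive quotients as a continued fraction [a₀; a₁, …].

[0; 1, 2, 4]

9 = 0·13 + 9, so a_0 = 0
13 = 1·9 + 4, so a_1 = 1
9 = 2·4 + 1, so a_2 = 2
4 = 4·1 + 0, so a_3 = 4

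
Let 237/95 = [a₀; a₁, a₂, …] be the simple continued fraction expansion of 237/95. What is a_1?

237 = 2·95 + 47, so a_0 = 2
95 = 2·47 + 1, so a_1 = 2

2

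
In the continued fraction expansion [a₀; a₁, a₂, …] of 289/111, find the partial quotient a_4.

1

⌊289/111⌋ = 2, remainder 67
⌊111/67⌋ = 1, remainder 44
⌊67/44⌋ = 1, remainder 23
⌊44/23⌋ = 1, remainder 21
⌊23/21⌋ = 1, remainder 2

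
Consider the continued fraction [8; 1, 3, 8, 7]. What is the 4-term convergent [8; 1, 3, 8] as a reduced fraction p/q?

Build up convergents one term at a time:
a_0 = 8: 8/1
a_1 = 1: 9/1
a_2 = 3: 35/4
a_3 = 8: 289/33

289/33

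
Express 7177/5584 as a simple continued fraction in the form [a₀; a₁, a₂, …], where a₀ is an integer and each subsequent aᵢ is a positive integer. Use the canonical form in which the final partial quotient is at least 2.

Run the Euclidean algorithm, recording each quotient:
7177 = 1·5584 + 1593, so a_0 = 1
5584 = 3·1593 + 805, so a_1 = 3
1593 = 1·805 + 788, so a_2 = 1
805 = 1·788 + 17, so a_3 = 1
788 = 46·17 + 6, so a_4 = 46
17 = 2·6 + 5, so a_5 = 2
6 = 1·5 + 1, so a_6 = 1
5 = 5·1 + 0, so a_7 = 5

[1; 3, 1, 1, 46, 2, 1, 5]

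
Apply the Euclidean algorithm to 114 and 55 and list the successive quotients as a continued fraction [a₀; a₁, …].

Apply division with remainder until the remainder is 0:
114 ÷ 55 → quotient 2, remainder 4
55 ÷ 4 → quotient 13, remainder 3
4 ÷ 3 → quotient 1, remainder 1
3 ÷ 1 → quotient 3, remainder 0

[2; 13, 1, 3]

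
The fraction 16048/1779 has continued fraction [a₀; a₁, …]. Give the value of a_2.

16048 = 9·1779 + 37, so a_0 = 9
1779 = 48·37 + 3, so a_1 = 48
37 = 12·3 + 1, so a_2 = 12

12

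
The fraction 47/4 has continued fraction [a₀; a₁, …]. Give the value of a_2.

Repeatedly divide and take the remainder:
47 = 11·4 + 3, so a_0 = 11
4 = 1·3 + 1, so a_1 = 1
3 = 3·1 + 0, so a_2 = 3

3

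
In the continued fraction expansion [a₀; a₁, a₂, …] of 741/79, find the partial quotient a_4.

Run the Euclidean algorithm, recording each quotient:
741 ÷ 79 → quotient 9, remainder 30
79 ÷ 30 → quotient 2, remainder 19
30 ÷ 19 → quotient 1, remainder 11
19 ÷ 11 → quotient 1, remainder 8
11 ÷ 8 → quotient 1, remainder 3

1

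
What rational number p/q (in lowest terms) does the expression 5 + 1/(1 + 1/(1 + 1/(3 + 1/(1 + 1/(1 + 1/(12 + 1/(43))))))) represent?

Start with 43.
12 + 1/(43/1) = 12 + 1/43 = 517/43
1 + 1/(517/43) = 1 + 43/517 = 560/517
1 + 1/(560/517) = 1 + 517/560 = 1077/560
3 + 1/(1077/560) = 3 + 560/1077 = 3791/1077
1 + 1/(3791/1077) = 1 + 1077/3791 = 4868/3791
1 + 1/(4868/3791) = 1 + 3791/4868 = 8659/4868
5 + 1/(8659/4868) = 5 + 4868/8659 = 48163/8659

48163/8659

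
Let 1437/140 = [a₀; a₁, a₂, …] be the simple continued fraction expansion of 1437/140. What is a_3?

⌊1437/140⌋ = 10, remainder 37
⌊140/37⌋ = 3, remainder 29
⌊37/29⌋ = 1, remainder 8
⌊29/8⌋ = 3, remainder 5

3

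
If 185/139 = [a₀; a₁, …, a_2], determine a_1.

3

185 ÷ 139 → quotient 1, remainder 46
139 ÷ 46 → quotient 3, remainder 1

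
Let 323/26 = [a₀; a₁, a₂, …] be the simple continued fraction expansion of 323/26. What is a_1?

⌊323/26⌋ = 12, remainder 11
⌊26/11⌋ = 2, remainder 4

2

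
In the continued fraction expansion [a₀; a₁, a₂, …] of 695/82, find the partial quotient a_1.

Apply division with remainder until the remainder is 0:
695 = 8·82 + 39, so a_0 = 8
82 = 2·39 + 4, so a_1 = 2

2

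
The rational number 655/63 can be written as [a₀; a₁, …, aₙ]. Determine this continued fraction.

Run the Euclidean algorithm, recording each quotient:
655 = 10·63 + 25, so a_0 = 10
63 = 2·25 + 13, so a_1 = 2
25 = 1·13 + 12, so a_2 = 1
13 = 1·12 + 1, so a_3 = 1
12 = 12·1 + 0, so a_4 = 12

[10; 2, 1, 1, 12]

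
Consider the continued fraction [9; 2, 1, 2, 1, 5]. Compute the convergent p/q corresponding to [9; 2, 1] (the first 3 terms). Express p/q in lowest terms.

28/3

Compute successive convergents:
a_0 = 9: 9/1
a_1 = 2: 19/2
a_2 = 1: 28/3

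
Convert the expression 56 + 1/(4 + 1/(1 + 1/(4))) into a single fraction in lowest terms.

1349/24

Start with 4.
1 + 1/(4/1) = 1 + 1/4 = 5/4
4 + 1/(5/4) = 4 + 4/5 = 24/5
56 + 1/(24/5) = 56 + 5/24 = 1349/24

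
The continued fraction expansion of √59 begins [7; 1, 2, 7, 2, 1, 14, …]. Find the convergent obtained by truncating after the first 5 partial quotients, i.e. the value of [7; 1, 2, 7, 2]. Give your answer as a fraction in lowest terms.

361/47

Start with 2.
7 + 1/(2/1) = 7 + 1/2 = 15/2
2 + 1/(15/2) = 2 + 2/15 = 32/15
1 + 1/(32/15) = 1 + 15/32 = 47/32
7 + 1/(47/32) = 7 + 32/47 = 361/47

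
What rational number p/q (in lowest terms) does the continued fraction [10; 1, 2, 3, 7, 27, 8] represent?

170333/15921

a_0 = 10: 10/1
a_1 = 1: 11/1
a_2 = 2: 32/3
a_3 = 3: 107/10
a_4 = 7: 781/73
a_5 = 27: 21194/1981
a_6 = 8: 170333/15921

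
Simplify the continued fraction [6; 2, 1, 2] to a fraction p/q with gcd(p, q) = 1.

Start with 2.
1 + 1/(2/1) = 1 + 1/2 = 3/2
2 + 1/(3/2) = 2 + 2/3 = 8/3
6 + 1/(8/3) = 6 + 3/8 = 51/8

51/8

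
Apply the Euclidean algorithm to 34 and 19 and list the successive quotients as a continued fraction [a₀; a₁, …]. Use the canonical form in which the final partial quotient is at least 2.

[1; 1, 3, 1, 3]

Repeatedly divide and take the remainder:
⌊34/19⌋ = 1, remainder 15
⌊19/15⌋ = 1, remainder 4
⌊15/4⌋ = 3, remainder 3
⌊4/3⌋ = 1, remainder 1
⌊3/1⌋ = 3, remainder 0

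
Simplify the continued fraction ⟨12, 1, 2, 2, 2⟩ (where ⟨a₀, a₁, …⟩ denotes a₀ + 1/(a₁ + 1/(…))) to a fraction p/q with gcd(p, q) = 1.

Compute successive convergents:
a_0 = 12: 12/1
a_1 = 1: 13/1
a_2 = 2: 38/3
a_3 = 2: 89/7
a_4 = 2: 216/17

216/17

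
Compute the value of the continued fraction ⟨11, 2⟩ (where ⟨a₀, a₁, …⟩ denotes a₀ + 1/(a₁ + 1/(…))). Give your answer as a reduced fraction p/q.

Start with 2.
11 + 1/(2/1) = 11 + 1/2 = 23/2

23/2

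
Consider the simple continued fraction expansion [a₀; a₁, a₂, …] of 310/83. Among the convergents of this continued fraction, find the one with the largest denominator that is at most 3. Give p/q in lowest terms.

a_0 = 3: 3/1  (≤ bound)
a_1 = 1: 4/1  (≤ bound)
a_2 = 2: 11/3  (≤ bound)
a_3 = 1: 15/4  (> 3, stop)

11/3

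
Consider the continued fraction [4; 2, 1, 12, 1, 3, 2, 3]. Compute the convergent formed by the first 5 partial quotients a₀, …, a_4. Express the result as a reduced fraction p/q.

178/41

Start with 1.
12 + 1/(1/1) = 12 + 1/1 = 13/1
1 + 1/(13/1) = 1 + 1/13 = 14/13
2 + 1/(14/13) = 2 + 13/14 = 41/14
4 + 1/(41/14) = 4 + 14/41 = 178/41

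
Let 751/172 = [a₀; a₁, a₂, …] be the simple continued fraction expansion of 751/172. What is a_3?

2

Run the Euclidean algorithm, recording each quotient:
751 ÷ 172 → quotient 4, remainder 63
172 ÷ 63 → quotient 2, remainder 46
63 ÷ 46 → quotient 1, remainder 17
46 ÷ 17 → quotient 2, remainder 12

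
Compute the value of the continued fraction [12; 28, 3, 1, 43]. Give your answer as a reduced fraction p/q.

Work from the innermost term outward:
Start with 43.
1 + 1/(43/1) = 1 + 1/43 = 44/43
3 + 1/(44/43) = 3 + 43/44 = 175/44
28 + 1/(175/44) = 28 + 44/175 = 4944/175
12 + 1/(4944/175) = 12 + 175/4944 = 59503/4944

59503/4944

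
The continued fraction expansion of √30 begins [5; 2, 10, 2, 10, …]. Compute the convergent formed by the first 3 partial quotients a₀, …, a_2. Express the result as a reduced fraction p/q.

Start with 10.
2 + 1/(10/1) = 2 + 1/10 = 21/10
5 + 1/(21/10) = 5 + 10/21 = 115/21

115/21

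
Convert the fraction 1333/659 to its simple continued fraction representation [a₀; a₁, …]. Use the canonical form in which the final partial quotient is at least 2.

[2; 43, 1, 14]

⌊1333/659⌋ = 2, remainder 15
⌊659/15⌋ = 43, remainder 14
⌊15/14⌋ = 1, remainder 1
⌊14/1⌋ = 14, remainder 0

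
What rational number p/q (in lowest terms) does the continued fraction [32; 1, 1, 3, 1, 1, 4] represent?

a_0 = 32: 32/1
a_1 = 1: 33/1
a_2 = 1: 65/2
a_3 = 3: 228/7
a_4 = 1: 293/9
a_5 = 1: 521/16
a_6 = 4: 2377/73

2377/73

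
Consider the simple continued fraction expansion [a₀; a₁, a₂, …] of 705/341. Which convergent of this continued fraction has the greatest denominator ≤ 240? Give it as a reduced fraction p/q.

List convergents until the denominator exceeds the bound:
a_0 = 2: 2/1  (≤ bound)
a_1 = 14: 29/14  (≤ bound)
a_2 = 1: 31/15  (≤ bound)
a_3 = 4: 153/74  (≤ bound)
a_4 = 1: 184/89  (≤ bound)
a_5 = 3: 705/341  (> 240, stop)

184/89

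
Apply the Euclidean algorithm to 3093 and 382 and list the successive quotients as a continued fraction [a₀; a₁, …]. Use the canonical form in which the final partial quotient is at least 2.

[8; 10, 3, 12]

Run the Euclidean algorithm, recording each quotient:
3093 = 8·382 + 37, so a_0 = 8
382 = 10·37 + 12, so a_1 = 10
37 = 3·12 + 1, so a_2 = 3
12 = 12·1 + 0, so a_3 = 12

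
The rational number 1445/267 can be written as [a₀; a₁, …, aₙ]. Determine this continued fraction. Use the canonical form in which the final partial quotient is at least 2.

[5; 2, 2, 2, 1, 15]

Run the Euclidean algorithm, recording each quotient:
1445 = 5·267 + 110, so a_0 = 5
267 = 2·110 + 47, so a_1 = 2
110 = 2·47 + 16, so a_2 = 2
47 = 2·16 + 15, so a_3 = 2
16 = 1·15 + 1, so a_4 = 1
15 = 15·1 + 0, so a_5 = 15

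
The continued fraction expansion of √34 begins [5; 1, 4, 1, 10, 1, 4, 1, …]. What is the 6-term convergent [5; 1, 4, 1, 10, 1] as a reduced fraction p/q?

414/71

Use the convergent recurrence hₖ = aₖ·hₖ₋₁ + hₖ₋₂ (and likewise for the denominators kₖ):
a_0 = 5: 5/1
a_1 = 1: 6/1
a_2 = 4: 29/5
a_3 = 1: 35/6
a_4 = 10: 379/65
a_5 = 1: 414/71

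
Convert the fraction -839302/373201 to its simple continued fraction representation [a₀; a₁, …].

Repeatedly divide and take the remainder:
-839302 = -3·373201 + 280301, so a_0 = -3
373201 = 1·280301 + 92900, so a_1 = 1
280301 = 3·92900 + 1601, so a_2 = 3
92900 = 58·1601 + 42, so a_3 = 58
1601 = 38·42 + 5, so a_4 = 38
42 = 8·5 + 2, so a_5 = 8
5 = 2·2 + 1, so a_6 = 2
2 = 2·1 + 0, so a_7 = 2

[-3; 1, 3, 58, 38, 8, 2, 2]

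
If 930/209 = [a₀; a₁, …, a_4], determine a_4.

10

Apply division with remainder until the remainder is 0:
930 = 4·209 + 94, so a_0 = 4
209 = 2·94 + 21, so a_1 = 2
94 = 4·21 + 10, so a_2 = 4
21 = 2·10 + 1, so a_3 = 2
10 = 10·1 + 0, so a_4 = 10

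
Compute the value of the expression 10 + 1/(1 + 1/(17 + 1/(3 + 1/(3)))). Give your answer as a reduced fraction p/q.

a_0 = 10: 10/1
a_1 = 1: 11/1
a_2 = 17: 197/18
a_3 = 3: 602/55
a_4 = 3: 2003/183

2003/183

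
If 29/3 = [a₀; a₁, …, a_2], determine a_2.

Apply division with remainder until the remainder is 0:
⌊29/3⌋ = 9, remainder 2
⌊3/2⌋ = 1, remainder 1
⌊2/1⌋ = 2, remainder 0

2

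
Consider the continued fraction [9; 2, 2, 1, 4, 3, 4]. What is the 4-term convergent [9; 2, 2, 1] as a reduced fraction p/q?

a_0 = 9: 9/1
a_1 = 2: 19/2
a_2 = 2: 47/5
a_3 = 1: 66/7

66/7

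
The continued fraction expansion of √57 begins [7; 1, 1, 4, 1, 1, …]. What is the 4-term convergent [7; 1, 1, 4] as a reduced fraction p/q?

68/9

Work from the innermost term outward:
Start with 4.
1 + 1/(4/1) = 1 + 1/4 = 5/4
1 + 1/(5/4) = 1 + 4/5 = 9/5
7 + 1/(9/5) = 7 + 5/9 = 68/9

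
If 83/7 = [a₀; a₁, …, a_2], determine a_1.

1

Run the Euclidean algorithm, recording each quotient:
83 ÷ 7 → quotient 11, remainder 6
7 ÷ 6 → quotient 1, remainder 1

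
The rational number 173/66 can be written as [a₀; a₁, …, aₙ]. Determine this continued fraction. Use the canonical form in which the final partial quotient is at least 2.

173 = 2·66 + 41, so a_0 = 2
66 = 1·41 + 25, so a_1 = 1
41 = 1·25 + 16, so a_2 = 1
25 = 1·16 + 9, so a_3 = 1
16 = 1·9 + 7, so a_4 = 1
9 = 1·7 + 2, so a_5 = 1
7 = 3·2 + 1, so a_6 = 3
2 = 2·1 + 0, so a_7 = 2

[2; 1, 1, 1, 1, 1, 3, 2]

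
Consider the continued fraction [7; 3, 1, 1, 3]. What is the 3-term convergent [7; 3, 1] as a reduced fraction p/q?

29/4

Work from the innermost term outward:
Start with 1.
3 + 1/(1/1) = 3 + 1/1 = 4/1
7 + 1/(4/1) = 7 + 1/4 = 29/4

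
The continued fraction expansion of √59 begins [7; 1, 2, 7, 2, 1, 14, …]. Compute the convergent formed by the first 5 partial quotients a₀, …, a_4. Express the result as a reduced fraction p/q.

361/47

Compute successive convergents:
a_0 = 7: 7/1
a_1 = 1: 8/1
a_2 = 2: 23/3
a_3 = 7: 169/22
a_4 = 2: 361/47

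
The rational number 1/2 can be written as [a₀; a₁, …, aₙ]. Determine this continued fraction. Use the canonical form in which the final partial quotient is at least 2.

Run the Euclidean algorithm, recording each quotient:
⌊1/2⌋ = 0, remainder 1
⌊2/1⌋ = 2, remainder 0

[0; 2]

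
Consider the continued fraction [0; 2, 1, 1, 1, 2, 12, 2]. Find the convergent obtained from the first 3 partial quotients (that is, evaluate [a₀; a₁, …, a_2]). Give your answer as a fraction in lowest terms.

1/3

Build up convergents one term at a time:
a_0 = 0: 0/1
a_1 = 2: 1/2
a_2 = 1: 1/3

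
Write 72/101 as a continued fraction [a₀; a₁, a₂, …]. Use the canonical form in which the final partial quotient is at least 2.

⌊72/101⌋ = 0, remainder 72
⌊101/72⌋ = 1, remainder 29
⌊72/29⌋ = 2, remainder 14
⌊29/14⌋ = 2, remainder 1
⌊14/1⌋ = 14, remainder 0

[0; 1, 2, 2, 14]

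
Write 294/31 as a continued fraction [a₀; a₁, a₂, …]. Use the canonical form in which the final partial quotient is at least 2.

⌊294/31⌋ = 9, remainder 15
⌊31/15⌋ = 2, remainder 1
⌊15/1⌋ = 15, remainder 0

[9; 2, 15]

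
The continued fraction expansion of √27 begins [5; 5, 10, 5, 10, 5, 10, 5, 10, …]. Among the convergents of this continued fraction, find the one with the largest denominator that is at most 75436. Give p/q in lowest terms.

70226/13515

a_0 = 5: 5/1  (≤ bound)
a_1 = 5: 26/5  (≤ bound)
a_2 = 10: 265/51  (≤ bound)
a_3 = 5: 1351/260  (≤ bound)
a_4 = 10: 13775/2651  (≤ bound)
a_5 = 5: 70226/13515  (≤ bound)
a_6 = 10: 716035/137801  (> 75436, stop)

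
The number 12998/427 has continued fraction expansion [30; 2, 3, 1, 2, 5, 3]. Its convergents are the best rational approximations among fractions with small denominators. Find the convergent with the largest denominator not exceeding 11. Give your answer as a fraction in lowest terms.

List convergents until the denominator exceeds the bound:
a_0 = 30: 30/1  (≤ bound)
a_1 = 2: 61/2  (≤ bound)
a_2 = 3: 213/7  (≤ bound)
a_3 = 1: 274/9  (≤ bound)
a_4 = 2: 761/25  (> 11, stop)

274/9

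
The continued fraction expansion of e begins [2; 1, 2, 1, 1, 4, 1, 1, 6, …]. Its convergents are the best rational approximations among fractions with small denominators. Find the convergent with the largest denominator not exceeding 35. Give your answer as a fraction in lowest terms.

87/32

a_0 = 2: 2/1  (≤ bound)
a_1 = 1: 3/1  (≤ bound)
a_2 = 2: 8/3  (≤ bound)
a_3 = 1: 11/4  (≤ bound)
a_4 = 1: 19/7  (≤ bound)
a_5 = 4: 87/32  (≤ bound)
a_6 = 1: 106/39  (> 35, stop)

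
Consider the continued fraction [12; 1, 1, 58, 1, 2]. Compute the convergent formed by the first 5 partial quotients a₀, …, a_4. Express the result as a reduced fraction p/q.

Start with 1.
58 + 1/(1/1) = 58 + 1/1 = 59/1
1 + 1/(59/1) = 1 + 1/59 = 60/59
1 + 1/(60/59) = 1 + 59/60 = 119/60
12 + 1/(119/60) = 12 + 60/119 = 1488/119

1488/119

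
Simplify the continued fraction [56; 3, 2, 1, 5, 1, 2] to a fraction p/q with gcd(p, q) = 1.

10753/191

Starting at the tail and folding back:
Start with 2.
1 + 1/(2/1) = 1 + 1/2 = 3/2
5 + 1/(3/2) = 5 + 2/3 = 17/3
1 + 1/(17/3) = 1 + 3/17 = 20/17
2 + 1/(20/17) = 2 + 17/20 = 57/20
3 + 1/(57/20) = 3 + 20/57 = 191/57
56 + 1/(191/57) = 56 + 57/191 = 10753/191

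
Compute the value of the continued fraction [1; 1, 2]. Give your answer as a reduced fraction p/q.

5/3

Work from the innermost term outward:
Start with 2.
1 + 1/(2/1) = 1 + 1/2 = 3/2
1 + 1/(3/2) = 1 + 2/3 = 5/3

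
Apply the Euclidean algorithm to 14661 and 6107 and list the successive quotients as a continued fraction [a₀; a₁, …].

[2; 2, 2, 57, 1, 3, 5]

14661 ÷ 6107 → quotient 2, remainder 2447
6107 ÷ 2447 → quotient 2, remainder 1213
2447 ÷ 1213 → quotient 2, remainder 21
1213 ÷ 21 → quotient 57, remainder 16
21 ÷ 16 → quotient 1, remainder 5
16 ÷ 5 → quotient 3, remainder 1
5 ÷ 1 → quotient 5, remainder 0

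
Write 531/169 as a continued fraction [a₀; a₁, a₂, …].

[3; 7, 24]

Repeatedly divide and take the remainder:
⌊531/169⌋ = 3, remainder 24
⌊169/24⌋ = 7, remainder 1
⌊24/1⌋ = 24, remainder 0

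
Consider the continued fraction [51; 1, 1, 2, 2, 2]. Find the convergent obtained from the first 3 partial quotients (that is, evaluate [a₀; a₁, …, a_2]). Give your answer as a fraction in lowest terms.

103/2

Use the convergent recurrence hₖ = aₖ·hₖ₋₁ + hₖ₋₂ (and likewise for the denominators kₖ):
a_0 = 51: 51/1
a_1 = 1: 52/1
a_2 = 1: 103/2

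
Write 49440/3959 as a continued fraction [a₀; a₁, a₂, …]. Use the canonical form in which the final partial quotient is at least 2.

Apply division with remainder until the remainder is 0:
49440 ÷ 3959 → quotient 12, remainder 1932
3959 ÷ 1932 → quotient 2, remainder 95
1932 ÷ 95 → quotient 20, remainder 32
95 ÷ 32 → quotient 2, remainder 31
32 ÷ 31 → quotient 1, remainder 1
31 ÷ 1 → quotient 31, remainder 0

[12; 2, 20, 2, 1, 31]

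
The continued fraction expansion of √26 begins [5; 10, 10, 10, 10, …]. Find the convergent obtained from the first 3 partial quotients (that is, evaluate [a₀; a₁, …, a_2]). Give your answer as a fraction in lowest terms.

Start with 10.
10 + 1/(10/1) = 10 + 1/10 = 101/10
5 + 1/(101/10) = 5 + 10/101 = 515/101

515/101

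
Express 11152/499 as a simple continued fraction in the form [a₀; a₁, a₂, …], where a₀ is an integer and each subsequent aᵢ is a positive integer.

⌊11152/499⌋ = 22, remainder 174
⌊499/174⌋ = 2, remainder 151
⌊174/151⌋ = 1, remainder 23
⌊151/23⌋ = 6, remainder 13
⌊23/13⌋ = 1, remainder 10
⌊13/10⌋ = 1, remainder 3
⌊10/3⌋ = 3, remainder 1
⌊3/1⌋ = 3, remainder 0

[22; 2, 1, 6, 1, 1, 3, 3]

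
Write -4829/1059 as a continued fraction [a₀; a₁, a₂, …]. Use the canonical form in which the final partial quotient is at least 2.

[-5; 2, 3, 1, 2, 42]

⌊-4829/1059⌋ = -5, remainder 466
⌊1059/466⌋ = 2, remainder 127
⌊466/127⌋ = 3, remainder 85
⌊127/85⌋ = 1, remainder 42
⌊85/42⌋ = 2, remainder 1
⌊42/1⌋ = 42, remainder 0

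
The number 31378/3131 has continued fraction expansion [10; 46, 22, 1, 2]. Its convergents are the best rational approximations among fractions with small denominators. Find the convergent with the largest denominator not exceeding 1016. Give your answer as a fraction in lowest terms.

List convergents until the denominator exceeds the bound:
a_0 = 10: 10/1  (≤ bound)
a_1 = 46: 461/46  (≤ bound)
a_2 = 22: 10152/1013  (≤ bound)
a_3 = 1: 10613/1059  (> 1016, stop)

10152/1013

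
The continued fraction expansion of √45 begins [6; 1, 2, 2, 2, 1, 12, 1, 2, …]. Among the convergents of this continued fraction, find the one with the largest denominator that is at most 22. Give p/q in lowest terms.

114/17

List convergents until the denominator exceeds the bound:
a_0 = 6: 6/1  (≤ bound)
a_1 = 1: 7/1  (≤ bound)
a_2 = 2: 20/3  (≤ bound)
a_3 = 2: 47/7  (≤ bound)
a_4 = 2: 114/17  (≤ bound)
a_5 = 1: 161/24  (> 22, stop)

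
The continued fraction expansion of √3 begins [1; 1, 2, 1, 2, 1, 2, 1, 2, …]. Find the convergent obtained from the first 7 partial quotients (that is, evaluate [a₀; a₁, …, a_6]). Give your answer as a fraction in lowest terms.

71/41

a_0 = 1: 1/1
a_1 = 1: 2/1
a_2 = 2: 5/3
a_3 = 1: 7/4
a_4 = 2: 19/11
a_5 = 1: 26/15
a_6 = 2: 71/41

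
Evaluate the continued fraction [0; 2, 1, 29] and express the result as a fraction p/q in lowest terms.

Start with 29.
1 + 1/(29/1) = 1 + 1/29 = 30/29
2 + 1/(30/29) = 2 + 29/30 = 89/30
0 + 1/(89/30) = 0 + 30/89 = 30/89

30/89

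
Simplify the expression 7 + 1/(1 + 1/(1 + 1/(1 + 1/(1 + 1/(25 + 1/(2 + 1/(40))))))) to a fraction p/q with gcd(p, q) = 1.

Start with 40.
2 + 1/(40/1) = 2 + 1/40 = 81/40
25 + 1/(81/40) = 25 + 40/81 = 2065/81
1 + 1/(2065/81) = 1 + 81/2065 = 2146/2065
1 + 1/(2146/2065) = 1 + 2065/2146 = 4211/2146
1 + 1/(4211/2146) = 1 + 2146/4211 = 6357/4211
1 + 1/(6357/4211) = 1 + 4211/6357 = 10568/6357
7 + 1/(10568/6357) = 7 + 6357/10568 = 80333/10568

80333/10568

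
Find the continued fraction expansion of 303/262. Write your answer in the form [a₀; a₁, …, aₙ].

Repeatedly divide and take the remainder:
303 ÷ 262 → quotient 1, remainder 41
262 ÷ 41 → quotient 6, remainder 16
41 ÷ 16 → quotient 2, remainder 9
16 ÷ 9 → quotient 1, remainder 7
9 ÷ 7 → quotient 1, remainder 2
7 ÷ 2 → quotient 3, remainder 1
2 ÷ 1 → quotient 2, remainder 0

[1; 6, 2, 1, 1, 3, 2]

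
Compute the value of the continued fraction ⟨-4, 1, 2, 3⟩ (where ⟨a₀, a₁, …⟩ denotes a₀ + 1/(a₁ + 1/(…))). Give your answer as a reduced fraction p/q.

-33/10

a_0 = -4: -4/1
a_1 = 1: -3/1
a_2 = 2: -10/3
a_3 = 3: -33/10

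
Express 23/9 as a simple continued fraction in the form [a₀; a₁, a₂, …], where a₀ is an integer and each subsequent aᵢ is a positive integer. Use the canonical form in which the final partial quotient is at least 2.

[2; 1, 1, 4]

⌊23/9⌋ = 2, remainder 5
⌊9/5⌋ = 1, remainder 4
⌊5/4⌋ = 1, remainder 1
⌊4/1⌋ = 4, remainder 0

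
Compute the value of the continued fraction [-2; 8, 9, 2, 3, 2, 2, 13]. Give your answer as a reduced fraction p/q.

a_0 = -2: -2/1
a_1 = 8: -15/8
a_2 = 9: -137/73
a_3 = 2: -289/154
a_4 = 3: -1004/535
a_5 = 2: -2297/1224
a_6 = 2: -5598/2983
a_7 = 13: -75071/40003

-75071/40003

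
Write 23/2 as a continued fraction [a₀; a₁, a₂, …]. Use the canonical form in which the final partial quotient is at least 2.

Apply division with remainder until the remainder is 0:
⌊23/2⌋ = 11, remainder 1
⌊2/1⌋ = 2, remainder 0

[11; 2]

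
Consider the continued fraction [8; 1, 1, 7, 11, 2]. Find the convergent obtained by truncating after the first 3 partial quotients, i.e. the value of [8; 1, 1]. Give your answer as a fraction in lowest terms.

17/2

Work from the innermost term outward:
Start with 1.
1 + 1/(1/1) = 1 + 1/1 = 2/1
8 + 1/(2/1) = 8 + 1/2 = 17/2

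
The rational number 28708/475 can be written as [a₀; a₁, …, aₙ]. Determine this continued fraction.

[60; 2, 3, 1, 1, 9, 3]

28708 ÷ 475 → quotient 60, remainder 208
475 ÷ 208 → quotient 2, remainder 59
208 ÷ 59 → quotient 3, remainder 31
59 ÷ 31 → quotient 1, remainder 28
31 ÷ 28 → quotient 1, remainder 3
28 ÷ 3 → quotient 9, remainder 1
3 ÷ 1 → quotient 3, remainder 0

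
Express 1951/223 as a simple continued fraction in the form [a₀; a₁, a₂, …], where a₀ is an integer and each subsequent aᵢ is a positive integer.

Run the Euclidean algorithm, recording each quotient:
⌊1951/223⌋ = 8, remainder 167
⌊223/167⌋ = 1, remainder 56
⌊167/56⌋ = 2, remainder 55
⌊56/55⌋ = 1, remainder 1
⌊55/1⌋ = 55, remainder 0

[8; 1, 2, 1, 55]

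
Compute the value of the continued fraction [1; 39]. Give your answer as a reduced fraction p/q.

a_0 = 1: 1/1
a_1 = 39: 40/39

40/39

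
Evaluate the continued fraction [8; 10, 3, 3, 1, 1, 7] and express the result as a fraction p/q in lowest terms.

14518/1793

a_0 = 8: 8/1
a_1 = 10: 81/10
a_2 = 3: 251/31
a_3 = 3: 834/103
a_4 = 1: 1085/134
a_5 = 1: 1919/237
a_6 = 7: 14518/1793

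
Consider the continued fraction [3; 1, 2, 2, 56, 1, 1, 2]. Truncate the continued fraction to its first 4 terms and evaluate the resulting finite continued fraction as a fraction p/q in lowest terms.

26/7

a_0 = 3: 3/1
a_1 = 1: 4/1
a_2 = 2: 11/3
a_3 = 2: 26/7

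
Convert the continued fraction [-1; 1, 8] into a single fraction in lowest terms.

a_0 = -1: -1/1
a_1 = 1: 0/1
a_2 = 8: -1/9

-1/9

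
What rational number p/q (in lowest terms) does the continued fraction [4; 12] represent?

Start with 12.
4 + 1/(12/1) = 4 + 1/12 = 49/12

49/12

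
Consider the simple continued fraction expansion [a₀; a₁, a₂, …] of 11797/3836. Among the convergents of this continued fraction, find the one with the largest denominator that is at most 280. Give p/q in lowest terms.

a_0 = 3: 3/1  (≤ bound)
a_1 = 13: 40/13  (≤ bound)
a_2 = 3: 123/40  (≤ bound)
a_3 = 1: 163/53  (≤ bound)
a_4 = 1: 286/93  (≤ bound)
a_5 = 1: 449/146  (≤ bound)
a_6 = 12: 5674/1845  (> 280, stop)

449/146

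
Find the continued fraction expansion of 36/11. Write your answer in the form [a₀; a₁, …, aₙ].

[3; 3, 1, 2]

Apply division with remainder until the remainder is 0:
⌊36/11⌋ = 3, remainder 3
⌊11/3⌋ = 3, remainder 2
⌊3/2⌋ = 1, remainder 1
⌊2/1⌋ = 2, remainder 0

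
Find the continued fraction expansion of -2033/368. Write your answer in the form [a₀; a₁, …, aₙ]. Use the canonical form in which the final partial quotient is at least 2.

[-6; 2, 9, 1, 2, 1, 1, 2]

Run the Euclidean algorithm, recording each quotient:
-2033 ÷ 368 → quotient -6, remainder 175
368 ÷ 175 → quotient 2, remainder 18
175 ÷ 18 → quotient 9, remainder 13
18 ÷ 13 → quotient 1, remainder 5
13 ÷ 5 → quotient 2, remainder 3
5 ÷ 3 → quotient 1, remainder 2
3 ÷ 2 → quotient 1, remainder 1
2 ÷ 1 → quotient 2, remainder 0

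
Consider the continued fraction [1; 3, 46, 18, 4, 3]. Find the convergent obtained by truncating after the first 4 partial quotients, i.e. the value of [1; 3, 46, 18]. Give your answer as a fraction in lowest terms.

3334/2505

a_0 = 1: 1/1
a_1 = 3: 4/3
a_2 = 46: 185/139
a_3 = 18: 3334/2505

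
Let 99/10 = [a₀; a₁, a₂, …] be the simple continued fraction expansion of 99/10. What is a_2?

9

99 = 9·10 + 9, so a_0 = 9
10 = 1·9 + 1, so a_1 = 1
9 = 9·1 + 0, so a_2 = 9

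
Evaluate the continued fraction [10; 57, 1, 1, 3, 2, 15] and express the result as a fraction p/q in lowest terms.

142427/14218

a_0 = 10: 10/1
a_1 = 57: 571/57
a_2 = 1: 581/58
a_3 = 1: 1152/115
a_4 = 3: 4037/403
a_5 = 2: 9226/921
a_6 = 15: 142427/14218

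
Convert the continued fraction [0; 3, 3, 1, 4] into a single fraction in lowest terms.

19/62

Start with 4.
1 + 1/(4/1) = 1 + 1/4 = 5/4
3 + 1/(5/4) = 3 + 4/5 = 19/5
3 + 1/(19/5) = 3 + 5/19 = 62/19
0 + 1/(62/19) = 0 + 19/62 = 19/62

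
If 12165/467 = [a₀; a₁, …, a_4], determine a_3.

3

12165 ÷ 467 → quotient 26, remainder 23
467 ÷ 23 → quotient 20, remainder 7
23 ÷ 7 → quotient 3, remainder 2
7 ÷ 2 → quotient 3, remainder 1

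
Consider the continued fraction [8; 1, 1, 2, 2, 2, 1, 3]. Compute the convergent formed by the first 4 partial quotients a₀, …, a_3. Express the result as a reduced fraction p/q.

43/5

Start with 2.
1 + 1/(2/1) = 1 + 1/2 = 3/2
1 + 1/(3/2) = 1 + 2/3 = 5/3
8 + 1/(5/3) = 8 + 3/5 = 43/5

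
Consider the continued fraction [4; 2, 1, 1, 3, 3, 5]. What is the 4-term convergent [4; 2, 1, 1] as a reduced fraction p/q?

Start with 1.
1 + 1/(1/1) = 1 + 1/1 = 2/1
2 + 1/(2/1) = 2 + 1/2 = 5/2
4 + 1/(5/2) = 4 + 2/5 = 22/5

22/5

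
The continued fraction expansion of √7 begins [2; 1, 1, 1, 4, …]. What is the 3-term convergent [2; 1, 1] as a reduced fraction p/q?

5/2

Start with 1.
1 + 1/(1/1) = 1 + 1/1 = 2/1
2 + 1/(2/1) = 2 + 1/2 = 5/2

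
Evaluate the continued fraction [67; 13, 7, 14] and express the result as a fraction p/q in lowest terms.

Start with 14.
7 + 1/(14/1) = 7 + 1/14 = 99/14
13 + 1/(99/14) = 13 + 14/99 = 1301/99
67 + 1/(1301/99) = 67 + 99/1301 = 87266/1301

87266/1301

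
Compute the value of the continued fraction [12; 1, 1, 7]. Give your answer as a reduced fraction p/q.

188/15

Start with 7.
1 + 1/(7/1) = 1 + 1/7 = 8/7
1 + 1/(8/7) = 1 + 7/8 = 15/8
12 + 1/(15/8) = 12 + 8/15 = 188/15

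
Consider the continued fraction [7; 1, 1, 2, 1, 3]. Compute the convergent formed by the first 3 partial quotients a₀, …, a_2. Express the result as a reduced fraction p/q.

15/2

Compute successive convergents:
a_0 = 7: 7/1
a_1 = 1: 8/1
a_2 = 1: 15/2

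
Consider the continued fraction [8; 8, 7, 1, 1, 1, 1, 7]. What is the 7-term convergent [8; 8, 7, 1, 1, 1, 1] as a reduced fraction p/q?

2510/309

Work from the innermost term outward:
Start with 1.
1 + 1/(1/1) = 1 + 1/1 = 2/1
1 + 1/(2/1) = 1 + 1/2 = 3/2
1 + 1/(3/2) = 1 + 2/3 = 5/3
7 + 1/(5/3) = 7 + 3/5 = 38/5
8 + 1/(38/5) = 8 + 5/38 = 309/38
8 + 1/(309/38) = 8 + 38/309 = 2510/309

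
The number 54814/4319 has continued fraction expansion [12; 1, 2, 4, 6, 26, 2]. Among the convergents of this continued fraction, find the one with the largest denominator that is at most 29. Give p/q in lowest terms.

165/13

a_0 = 12: 12/1  (≤ bound)
a_1 = 1: 13/1  (≤ bound)
a_2 = 2: 38/3  (≤ bound)
a_3 = 4: 165/13  (≤ bound)
a_4 = 6: 1028/81  (> 29, stop)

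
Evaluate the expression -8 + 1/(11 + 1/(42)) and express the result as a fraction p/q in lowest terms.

a_0 = -8: -8/1
a_1 = 11: -87/11
a_2 = 42: -3662/463

-3662/463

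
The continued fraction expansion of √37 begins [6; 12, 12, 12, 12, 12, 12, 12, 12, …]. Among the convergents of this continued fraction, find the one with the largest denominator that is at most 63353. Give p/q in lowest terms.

128766/21169

a_0 = 6: 6/1  (≤ bound)
a_1 = 12: 73/12  (≤ bound)
a_2 = 12: 882/145  (≤ bound)
a_3 = 12: 10657/1752  (≤ bound)
a_4 = 12: 128766/21169  (≤ bound)
a_5 = 12: 1555849/255780  (> 63353, stop)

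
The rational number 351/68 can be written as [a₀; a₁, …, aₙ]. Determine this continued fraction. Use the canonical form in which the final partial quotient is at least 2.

[5; 6, 5, 2]

Run the Euclidean algorithm, recording each quotient:
351 ÷ 68 → quotient 5, remainder 11
68 ÷ 11 → quotient 6, remainder 2
11 ÷ 2 → quotient 5, remainder 1
2 ÷ 1 → quotient 2, remainder 0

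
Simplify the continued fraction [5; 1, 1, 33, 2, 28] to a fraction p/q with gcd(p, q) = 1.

21341/3875

Start with 28.
2 + 1/(28/1) = 2 + 1/28 = 57/28
33 + 1/(57/28) = 33 + 28/57 = 1909/57
1 + 1/(1909/57) = 1 + 57/1909 = 1966/1909
1 + 1/(1966/1909) = 1 + 1909/1966 = 3875/1966
5 + 1/(3875/1966) = 5 + 1966/3875 = 21341/3875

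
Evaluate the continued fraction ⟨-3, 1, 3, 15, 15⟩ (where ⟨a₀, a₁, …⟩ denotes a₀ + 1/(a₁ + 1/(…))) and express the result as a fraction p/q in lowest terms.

-2064/919

Build up convergents one term at a time:
a_0 = -3: -3/1
a_1 = 1: -2/1
a_2 = 3: -9/4
a_3 = 15: -137/61
a_4 = 15: -2064/919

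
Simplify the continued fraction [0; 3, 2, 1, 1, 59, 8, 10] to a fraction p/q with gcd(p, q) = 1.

24188/82223

Start with 10.
8 + 1/(10/1) = 8 + 1/10 = 81/10
59 + 1/(81/10) = 59 + 10/81 = 4789/81
1 + 1/(4789/81) = 1 + 81/4789 = 4870/4789
1 + 1/(4870/4789) = 1 + 4789/4870 = 9659/4870
2 + 1/(9659/4870) = 2 + 4870/9659 = 24188/9659
3 + 1/(24188/9659) = 3 + 9659/24188 = 82223/24188
0 + 1/(82223/24188) = 0 + 24188/82223 = 24188/82223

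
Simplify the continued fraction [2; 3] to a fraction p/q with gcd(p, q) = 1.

7/3

Start with 3.
2 + 1/(3/1) = 2 + 1/3 = 7/3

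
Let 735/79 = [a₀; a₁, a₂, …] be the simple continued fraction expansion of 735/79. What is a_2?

3

Run the Euclidean algorithm, recording each quotient:
735 ÷ 79 → quotient 9, remainder 24
79 ÷ 24 → quotient 3, remainder 7
24 ÷ 7 → quotient 3, remainder 3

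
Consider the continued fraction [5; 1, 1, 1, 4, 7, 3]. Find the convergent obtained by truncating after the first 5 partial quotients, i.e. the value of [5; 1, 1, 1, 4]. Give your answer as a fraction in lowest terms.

a_0 = 5: 5/1
a_1 = 1: 6/1
a_2 = 1: 11/2
a_3 = 1: 17/3
a_4 = 4: 79/14

79/14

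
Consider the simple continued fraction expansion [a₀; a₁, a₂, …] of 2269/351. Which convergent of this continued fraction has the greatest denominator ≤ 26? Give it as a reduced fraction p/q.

a_0 = 6: 6/1  (≤ bound)
a_1 = 2: 13/2  (≤ bound)
a_2 = 6: 84/13  (≤ bound)
a_3 = 1: 97/15  (≤ bound)
a_4 = 1: 181/28  (> 26, stop)

97/15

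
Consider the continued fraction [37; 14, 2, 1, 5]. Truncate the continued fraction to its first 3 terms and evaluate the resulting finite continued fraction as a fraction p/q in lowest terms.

Build up convergents one term at a time:
a_0 = 37: 37/1
a_1 = 14: 519/14
a_2 = 2: 1075/29

1075/29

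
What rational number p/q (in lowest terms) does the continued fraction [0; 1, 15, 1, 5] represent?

95/101

Start with 5.
1 + 1/(5/1) = 1 + 1/5 = 6/5
15 + 1/(6/5) = 15 + 5/6 = 95/6
1 + 1/(95/6) = 1 + 6/95 = 101/95
0 + 1/(101/95) = 0 + 95/101 = 95/101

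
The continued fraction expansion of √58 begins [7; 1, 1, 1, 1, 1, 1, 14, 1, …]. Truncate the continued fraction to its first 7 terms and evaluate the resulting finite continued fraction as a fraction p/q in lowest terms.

99/13

a_0 = 7: 7/1
a_1 = 1: 8/1
a_2 = 1: 15/2
a_3 = 1: 23/3
a_4 = 1: 38/5
a_5 = 1: 61/8
a_6 = 1: 99/13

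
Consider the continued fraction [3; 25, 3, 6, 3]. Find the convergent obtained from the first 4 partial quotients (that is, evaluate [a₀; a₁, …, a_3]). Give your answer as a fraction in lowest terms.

1462/481

Start with 6.
3 + 1/(6/1) = 3 + 1/6 = 19/6
25 + 1/(19/6) = 25 + 6/19 = 481/19
3 + 1/(481/19) = 3 + 19/481 = 1462/481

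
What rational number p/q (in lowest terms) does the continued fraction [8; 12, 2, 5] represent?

a_0 = 8: 8/1
a_1 = 12: 97/12
a_2 = 2: 202/25
a_3 = 5: 1107/137

1107/137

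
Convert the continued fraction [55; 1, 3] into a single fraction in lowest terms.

223/4

a_0 = 55: 55/1
a_1 = 1: 56/1
a_2 = 3: 223/4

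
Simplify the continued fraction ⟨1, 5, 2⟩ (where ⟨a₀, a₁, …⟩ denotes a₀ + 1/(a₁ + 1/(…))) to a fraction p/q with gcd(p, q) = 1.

13/11

Start with 2.
5 + 1/(2/1) = 5 + 1/2 = 11/2
1 + 1/(11/2) = 1 + 2/11 = 13/11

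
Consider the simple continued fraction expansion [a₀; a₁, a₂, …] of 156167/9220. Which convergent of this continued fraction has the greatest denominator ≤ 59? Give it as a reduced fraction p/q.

a_0 = 16: 16/1  (≤ bound)
a_1 = 1: 17/1  (≤ bound)
a_2 = 15: 271/16  (≤ bound)
a_3 = 11: 2998/177  (> 59, stop)

271/16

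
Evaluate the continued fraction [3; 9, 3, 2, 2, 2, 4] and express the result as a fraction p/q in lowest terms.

Compute successive convergents:
a_0 = 3: 3/1
a_1 = 9: 28/9
a_2 = 3: 87/28
a_3 = 2: 202/65
a_4 = 2: 491/158
a_5 = 2: 1184/381
a_6 = 4: 5227/1682

5227/1682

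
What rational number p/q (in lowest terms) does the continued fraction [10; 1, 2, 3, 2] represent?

a_0 = 10: 10/1
a_1 = 1: 11/1
a_2 = 2: 32/3
a_3 = 3: 107/10
a_4 = 2: 246/23

246/23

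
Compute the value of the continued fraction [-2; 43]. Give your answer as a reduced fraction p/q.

-85/43

a_0 = -2: -2/1
a_1 = 43: -85/43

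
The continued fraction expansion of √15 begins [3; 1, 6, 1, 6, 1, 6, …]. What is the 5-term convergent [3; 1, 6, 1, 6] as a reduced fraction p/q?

Start with 6.
1 + 1/(6/1) = 1 + 1/6 = 7/6
6 + 1/(7/6) = 6 + 6/7 = 48/7
1 + 1/(48/7) = 1 + 7/48 = 55/48
3 + 1/(55/48) = 3 + 48/55 = 213/55

213/55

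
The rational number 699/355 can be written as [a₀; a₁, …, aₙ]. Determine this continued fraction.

Apply division with remainder until the remainder is 0:
699 = 1·355 + 344, so a_0 = 1
355 = 1·344 + 11, so a_1 = 1
344 = 31·11 + 3, so a_2 = 31
11 = 3·3 + 2, so a_3 = 3
3 = 1·2 + 1, so a_4 = 1
2 = 2·1 + 0, so a_5 = 2

[1; 1, 31, 3, 1, 2]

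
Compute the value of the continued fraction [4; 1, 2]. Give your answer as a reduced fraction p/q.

14/3

a_0 = 4: 4/1
a_1 = 1: 5/1
a_2 = 2: 14/3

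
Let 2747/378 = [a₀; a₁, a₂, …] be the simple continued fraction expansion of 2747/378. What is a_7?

2

2747 = 7·378 + 101, so a_0 = 7
378 = 3·101 + 75, so a_1 = 3
101 = 1·75 + 26, so a_2 = 1
75 = 2·26 + 23, so a_3 = 2
26 = 1·23 + 3, so a_4 = 1
23 = 7·3 + 2, so a_5 = 7
3 = 1·2 + 1, so a_6 = 1
2 = 2·1 + 0, so a_7 = 2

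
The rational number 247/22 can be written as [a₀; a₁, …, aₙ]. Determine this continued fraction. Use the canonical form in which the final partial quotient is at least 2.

Apply division with remainder until the remainder is 0:
⌊247/22⌋ = 11, remainder 5
⌊22/5⌋ = 4, remainder 2
⌊5/2⌋ = 2, remainder 1
⌊2/1⌋ = 2, remainder 0

[11; 4, 2, 2]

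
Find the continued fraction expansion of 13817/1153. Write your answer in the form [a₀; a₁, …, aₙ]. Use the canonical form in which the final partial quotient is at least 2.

13817 = 11·1153 + 1134, so a_0 = 11
1153 = 1·1134 + 19, so a_1 = 1
1134 = 59·19 + 13, so a_2 = 59
19 = 1·13 + 6, so a_3 = 1
13 = 2·6 + 1, so a_4 = 2
6 = 6·1 + 0, so a_5 = 6

[11; 1, 59, 1, 2, 6]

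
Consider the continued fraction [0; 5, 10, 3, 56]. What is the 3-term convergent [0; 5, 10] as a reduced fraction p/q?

10/51

a_0 = 0: 0/1
a_1 = 5: 1/5
a_2 = 10: 10/51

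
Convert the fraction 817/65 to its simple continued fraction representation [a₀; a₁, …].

817 ÷ 65 → quotient 12, remainder 37
65 ÷ 37 → quotient 1, remainder 28
37 ÷ 28 → quotient 1, remainder 9
28 ÷ 9 → quotient 3, remainder 1
9 ÷ 1 → quotient 9, remainder 0

[12; 1, 1, 3, 9]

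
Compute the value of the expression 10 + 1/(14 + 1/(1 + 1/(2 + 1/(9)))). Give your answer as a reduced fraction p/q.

4138/411

a_0 = 10: 10/1
a_1 = 14: 141/14
a_2 = 1: 151/15
a_3 = 2: 443/44
a_4 = 9: 4138/411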